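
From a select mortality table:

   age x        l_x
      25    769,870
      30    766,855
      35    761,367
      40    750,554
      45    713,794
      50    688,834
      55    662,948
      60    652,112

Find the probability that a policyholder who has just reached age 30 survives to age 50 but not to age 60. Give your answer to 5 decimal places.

0.04789

This is the probability of reaching 50 but not 60, conditional on being alive at 30: (l_50 − l_60) / l_30.
= (688,834 − 652,112) / 766,855 = 36,722 / 766,855 = 0.047886.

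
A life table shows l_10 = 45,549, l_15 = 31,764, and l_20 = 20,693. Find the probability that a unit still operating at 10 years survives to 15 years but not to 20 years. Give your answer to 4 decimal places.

0.2431

This is the probability of reaching 15 but not 20, conditional on being operational at 10: (l_15 − l_20) / l_10.
= (31,764 − 20,693) / 45,549 = 11,071 / 45,549 = 0.243057.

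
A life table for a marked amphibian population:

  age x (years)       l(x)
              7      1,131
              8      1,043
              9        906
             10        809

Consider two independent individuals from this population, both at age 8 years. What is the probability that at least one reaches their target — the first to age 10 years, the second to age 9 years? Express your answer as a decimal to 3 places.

p₁ = l(10)/l(8) = 809/1,043 = 0.775647; p₂ = l(9)/l(8) = 906/1,043 = 0.868648.
P(at least one) = 1 − (1−p₁)(1−p₂) = 1 − 0.224353 × 0.131352 = 0.970531.

0.971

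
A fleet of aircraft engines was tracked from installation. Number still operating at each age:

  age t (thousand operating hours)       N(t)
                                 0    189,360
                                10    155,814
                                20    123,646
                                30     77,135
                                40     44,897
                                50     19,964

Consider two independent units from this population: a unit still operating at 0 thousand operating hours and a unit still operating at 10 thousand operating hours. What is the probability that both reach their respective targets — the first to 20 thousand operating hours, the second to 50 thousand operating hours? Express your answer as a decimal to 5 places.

p₁ = N(20)/N(0) = 123,646/189,360 = 0.652968; p₂ = N(50)/N(10) = 19,964/155,814 = 0.128127.
P(both) = p₁ × p₂ = 0.652968 × 0.128127 = 0.083663.

0.08366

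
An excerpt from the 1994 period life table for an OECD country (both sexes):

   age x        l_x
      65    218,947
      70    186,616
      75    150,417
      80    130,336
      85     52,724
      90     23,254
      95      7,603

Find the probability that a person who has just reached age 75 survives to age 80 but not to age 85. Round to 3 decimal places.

0.516

We want 5|5q75 = (l_80 − l_85)/l_75.
This is the probability of reaching 80 but not 85, conditional on being alive at 75: (l_80 − l_85) / l_75.
= (130,336 − 52,724) / 150,417 = 77,612 / 150,417 = 0.515979.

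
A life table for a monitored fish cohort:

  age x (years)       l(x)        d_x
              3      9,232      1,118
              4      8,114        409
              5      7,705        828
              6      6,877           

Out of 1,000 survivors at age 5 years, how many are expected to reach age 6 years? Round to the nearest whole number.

The relevant probability is 6,877/7,705 = 0.892537.
Expected number = 1,000 × 0.892537 = 893.

893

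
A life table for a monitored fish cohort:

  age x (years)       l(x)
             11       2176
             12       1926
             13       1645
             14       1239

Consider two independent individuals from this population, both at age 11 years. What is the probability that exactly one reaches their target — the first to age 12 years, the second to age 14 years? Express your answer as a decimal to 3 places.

0.447

p₁ = l(12)/l(11) = 1926/2176 = 0.885110; p₂ = l(14)/l(11) = 1239/2176 = 0.569393.
P(exactly one) = p₁(1−p₂) + (1−p₁)p₂ = 0.381135 + 0.065418 = 0.446552.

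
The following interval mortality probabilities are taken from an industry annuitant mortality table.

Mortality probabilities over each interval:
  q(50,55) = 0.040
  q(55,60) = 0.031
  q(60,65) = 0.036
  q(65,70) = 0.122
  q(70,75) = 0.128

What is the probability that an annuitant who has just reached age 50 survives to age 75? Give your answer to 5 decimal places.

0.68657

Chaining the interval survival probabilities: (1 − 0.040) × (1 − 0.031) × (1 − 0.036) × (1 − 0.122) × (1 − 0.128).
= 0.960 × 0.969 × 0.964 × 0.878 × 0.872 = 0.686567.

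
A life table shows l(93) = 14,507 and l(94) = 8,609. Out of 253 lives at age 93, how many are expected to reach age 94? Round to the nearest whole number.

150

The relevant probability is 8,609/14,507 = 0.593438.
Expected number = 253 × 0.593438 = 150.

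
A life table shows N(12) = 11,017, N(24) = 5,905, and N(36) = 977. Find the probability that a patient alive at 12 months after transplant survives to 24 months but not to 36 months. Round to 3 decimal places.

0.447

This is the probability of reaching 24 but not 36, conditional on being alive at 12: (N(24) − N(36)) / N(12).
= (5,905 − 977) / 11,017 = 4,928 / 11,017 = 0.447309.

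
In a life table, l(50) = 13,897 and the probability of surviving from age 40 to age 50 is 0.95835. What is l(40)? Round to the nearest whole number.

14501

l(40) = l(50) / p = 13,897 / 0.95835 = 14501.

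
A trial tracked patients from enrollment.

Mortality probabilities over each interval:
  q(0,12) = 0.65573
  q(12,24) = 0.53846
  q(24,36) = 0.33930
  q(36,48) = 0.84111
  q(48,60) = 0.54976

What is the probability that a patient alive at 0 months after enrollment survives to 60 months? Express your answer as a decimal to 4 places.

0.0075

P(survive 0→60) = (1 − 0.65573) × (1 − 0.53846) × (1 − 0.33930) × (1 − 0.84111) × (1 − 0.54976).
= 0.34427 × 0.46154 × 0.66070 × 0.15889 × 0.45024 = 0.007510.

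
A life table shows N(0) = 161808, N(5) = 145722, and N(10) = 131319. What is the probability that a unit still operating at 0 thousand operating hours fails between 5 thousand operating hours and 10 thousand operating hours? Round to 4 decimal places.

0.0890

This is the probability of reaching 5 but not 10, conditional on being operational at 0: (N(5) − N(10)) / N(0).
= (145722 − 131319) / 161808 = 14403 / 161808 = 0.089013.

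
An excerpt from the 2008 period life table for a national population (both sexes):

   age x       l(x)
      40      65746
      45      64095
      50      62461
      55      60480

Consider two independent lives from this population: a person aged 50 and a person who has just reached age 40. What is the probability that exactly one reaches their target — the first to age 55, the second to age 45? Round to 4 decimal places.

0.0552

p₁ = l(55)/l(50) = 60480/62461 = 0.968284; p₂ = l(45)/l(40) = 64095/65746 = 0.974888.
P(exactly one) = p₁(1−p₂) + (1−p₁)p₂ = 0.024316 + 0.030920 = 0.055235.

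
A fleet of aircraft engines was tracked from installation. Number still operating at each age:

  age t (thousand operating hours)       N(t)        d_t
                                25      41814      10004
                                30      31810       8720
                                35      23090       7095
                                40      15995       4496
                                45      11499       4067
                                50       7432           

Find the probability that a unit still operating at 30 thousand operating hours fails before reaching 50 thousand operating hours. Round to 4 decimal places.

P(fail before 50 | operational at 30) = 1 − N(50)/N(30) = 1 − 7432/31810 = (24378)/31810 = 0.766363.

0.7664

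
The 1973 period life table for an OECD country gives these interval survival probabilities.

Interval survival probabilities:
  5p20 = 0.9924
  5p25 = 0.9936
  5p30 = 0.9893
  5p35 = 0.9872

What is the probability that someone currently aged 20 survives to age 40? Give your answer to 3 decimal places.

0.963

Survival from 20 to 40 is the product of surviving each interval: 0.9924 × 0.9936 × 0.9893 × 0.9872.
= 0.963012.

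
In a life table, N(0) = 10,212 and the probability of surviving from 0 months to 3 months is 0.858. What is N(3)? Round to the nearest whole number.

8762

N(3) = N(0) × p = 10,212 × 0.858 = 8762.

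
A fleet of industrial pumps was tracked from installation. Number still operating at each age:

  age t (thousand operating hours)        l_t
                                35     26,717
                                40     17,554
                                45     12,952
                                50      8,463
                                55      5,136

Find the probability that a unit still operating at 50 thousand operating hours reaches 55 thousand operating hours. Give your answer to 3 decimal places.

0.607

The conditional survival probability is l_55/l_50 = 5,136/8,463 = 0.606877.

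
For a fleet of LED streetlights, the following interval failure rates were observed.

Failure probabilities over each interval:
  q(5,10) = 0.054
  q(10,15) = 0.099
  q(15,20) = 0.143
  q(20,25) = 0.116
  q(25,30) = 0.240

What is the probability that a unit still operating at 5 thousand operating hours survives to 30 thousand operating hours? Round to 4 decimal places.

0.4908

P(survive 5→30) = (1 − 0.054) × (1 − 0.099) × (1 − 0.143) × (1 − 0.116) × (1 − 0.240).
= 0.946 × 0.901 × 0.857 × 0.884 × 0.760 = 0.490753.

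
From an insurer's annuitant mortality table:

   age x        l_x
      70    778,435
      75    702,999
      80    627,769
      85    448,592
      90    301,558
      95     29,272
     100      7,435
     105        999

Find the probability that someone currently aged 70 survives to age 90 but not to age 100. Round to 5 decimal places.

0.37784

This is the probability of reaching 90 but not 100, conditional on being alive at 70: (l_90 − l_100) / l_70.
= (301,558 − 7,435) / 778,435 = 294,123 / 778,435 = 0.377839.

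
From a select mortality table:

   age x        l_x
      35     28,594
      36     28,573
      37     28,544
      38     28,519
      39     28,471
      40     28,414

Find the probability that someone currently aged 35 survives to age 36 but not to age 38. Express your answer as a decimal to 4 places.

We want 1|2q35 = (l_36 − l_38)/l_35.
This is the probability of reaching 36 but not 38, conditional on being alive at 35: (l_36 − l_38) / l_35.
= (28,573 − 28,519) / 28,594 = 54 / 28,594 = 0.001889.

0.0019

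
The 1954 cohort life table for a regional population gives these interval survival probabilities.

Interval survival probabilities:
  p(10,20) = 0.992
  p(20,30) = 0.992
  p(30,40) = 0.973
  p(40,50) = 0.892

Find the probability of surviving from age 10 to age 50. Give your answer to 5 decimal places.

Survival from 10 to 50 is the product of surviving each interval: 0.992 × 0.992 × 0.973 × 0.892.
= 0.854085.

0.85408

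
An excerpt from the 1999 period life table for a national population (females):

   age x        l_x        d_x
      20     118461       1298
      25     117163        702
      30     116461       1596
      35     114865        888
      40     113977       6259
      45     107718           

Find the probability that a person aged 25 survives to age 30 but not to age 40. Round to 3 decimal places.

0.021

We want 5|10q25 = (l_30 − l_40)/l_25.
This is the probability of reaching 30 but not 40, conditional on being alive at 25: (l_30 − l_40) / l_25.
= (116461 − 113977) / 117163 = 2484 / 117163 = 0.021201.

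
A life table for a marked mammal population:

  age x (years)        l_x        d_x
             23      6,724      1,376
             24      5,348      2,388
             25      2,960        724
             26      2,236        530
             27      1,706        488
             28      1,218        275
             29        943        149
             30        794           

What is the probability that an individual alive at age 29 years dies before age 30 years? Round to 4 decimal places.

P(die before 30 | alive at 29) = 1 − l_30/l_29 = 1 − 794/943 = (149)/943 = 0.158006.

0.1580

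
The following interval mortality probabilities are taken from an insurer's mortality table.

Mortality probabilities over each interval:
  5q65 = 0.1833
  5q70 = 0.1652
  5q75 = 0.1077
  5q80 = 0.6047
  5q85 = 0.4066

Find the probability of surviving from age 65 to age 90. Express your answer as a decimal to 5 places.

0.14270

25p65 = (1 − 0.1833) × (1 − 0.1652) × (1 − 0.1077) × (1 − 0.6047) × (1 − 0.4066).
= 0.8167 × 0.8348 × 0.8923 × 0.3953 × 0.5934 = 0.142702.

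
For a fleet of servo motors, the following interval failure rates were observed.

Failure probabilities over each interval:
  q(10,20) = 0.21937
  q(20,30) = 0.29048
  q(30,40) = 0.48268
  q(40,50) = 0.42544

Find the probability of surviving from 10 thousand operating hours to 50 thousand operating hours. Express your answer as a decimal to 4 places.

0.1646

P(survive 10→50) = (1 − 0.21937) × (1 − 0.29048) × (1 − 0.48268) × (1 − 0.42544).
= 0.78063 × 0.70952 × 0.51732 × 0.57456 = 0.164628.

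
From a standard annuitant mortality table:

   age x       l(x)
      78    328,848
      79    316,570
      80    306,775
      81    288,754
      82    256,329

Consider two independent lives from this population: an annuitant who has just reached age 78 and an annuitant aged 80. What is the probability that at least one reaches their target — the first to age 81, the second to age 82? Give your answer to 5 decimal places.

0.97995

p₁ = l(81)/l(78) = 288,754/328,848 = 0.878077; p₂ = l(82)/l(80) = 256,329/306,775 = 0.835560.
P(at least one) = 1 − (1−p₁)(1−p₂) = 1 − 0.121923 × 0.164440 = 0.979951.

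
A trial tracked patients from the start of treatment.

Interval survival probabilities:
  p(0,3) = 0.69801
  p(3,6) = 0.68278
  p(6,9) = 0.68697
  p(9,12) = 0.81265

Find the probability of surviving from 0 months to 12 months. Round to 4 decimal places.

Chaining the interval survival probabilities: 0.69801 × 0.68278 × 0.68697 × 0.81265.
= 0.266063.

0.2661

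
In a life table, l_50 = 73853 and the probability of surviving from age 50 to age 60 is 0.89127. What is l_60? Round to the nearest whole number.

65823

l_60 = l_50 × p = 73853 × 0.89127 = 65823.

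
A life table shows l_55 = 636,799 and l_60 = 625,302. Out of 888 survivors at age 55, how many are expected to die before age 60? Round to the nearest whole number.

The relevant probability is 1 − 625,302/636,799 = 0.018054.
Expected number = 888 × 0.018054 = 16.

16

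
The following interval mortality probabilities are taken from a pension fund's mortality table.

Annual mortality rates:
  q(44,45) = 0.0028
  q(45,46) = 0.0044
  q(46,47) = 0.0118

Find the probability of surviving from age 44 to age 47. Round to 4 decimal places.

0.9811

The overall survival probability is (1 − 0.0028) × (1 − 0.0044) × (1 − 0.0118).
= 0.9972 × 0.9956 × 0.9882 = 0.981097.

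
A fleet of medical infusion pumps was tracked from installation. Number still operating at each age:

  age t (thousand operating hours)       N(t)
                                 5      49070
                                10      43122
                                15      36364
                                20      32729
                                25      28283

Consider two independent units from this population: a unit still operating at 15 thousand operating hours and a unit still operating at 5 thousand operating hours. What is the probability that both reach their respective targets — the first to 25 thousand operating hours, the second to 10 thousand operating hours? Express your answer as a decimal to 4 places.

p₁ = N(25)/N(15) = 28283/36364 = 0.777775; p₂ = N(10)/N(5) = 43122/49070 = 0.878785.
P(both) = p₁ × p₂ = 0.777775 × 0.878785 = 0.683497.

0.6835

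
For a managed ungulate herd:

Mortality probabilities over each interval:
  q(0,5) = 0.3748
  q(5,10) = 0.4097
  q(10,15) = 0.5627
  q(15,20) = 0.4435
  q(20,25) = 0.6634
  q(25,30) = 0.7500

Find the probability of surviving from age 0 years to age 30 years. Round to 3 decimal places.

Chaining the interval survival probabilities: (1 − 0.3748) × (1 − 0.4097) × (1 − 0.5627) × (1 − 0.4435) × (1 − 0.6634) × (1 − 0.7500).
= 0.6252 × 0.5903 × 0.4373 × 0.5565 × 0.3366 × 0.2500 = 0.007558.

0.008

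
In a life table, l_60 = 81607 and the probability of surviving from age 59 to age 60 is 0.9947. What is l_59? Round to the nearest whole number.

l_59 = l_60 / p = 81607 / 0.9947 = 82042.

82042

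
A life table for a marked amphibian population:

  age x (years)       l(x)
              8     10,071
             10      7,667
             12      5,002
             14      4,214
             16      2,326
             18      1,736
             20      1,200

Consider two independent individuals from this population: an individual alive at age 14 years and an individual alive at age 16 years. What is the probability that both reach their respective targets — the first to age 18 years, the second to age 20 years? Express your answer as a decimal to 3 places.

p₁ = l(18)/l(14) = 1,736/4,214 = 0.411960; p₂ = l(20)/l(16) = 1,200/2,326 = 0.515907.
P(both) = p₁ × p₂ = 0.411960 × 0.515907 = 0.212533.

0.213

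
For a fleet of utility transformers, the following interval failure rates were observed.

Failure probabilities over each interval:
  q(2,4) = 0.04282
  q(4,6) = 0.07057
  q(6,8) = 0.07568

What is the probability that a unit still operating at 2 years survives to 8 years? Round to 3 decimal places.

0.822

Chaining the interval survival probabilities: (1 − 0.04282) × (1 − 0.07057) × (1 − 0.07568).
= 0.95718 × 0.92943 × 0.92432 = 0.822304.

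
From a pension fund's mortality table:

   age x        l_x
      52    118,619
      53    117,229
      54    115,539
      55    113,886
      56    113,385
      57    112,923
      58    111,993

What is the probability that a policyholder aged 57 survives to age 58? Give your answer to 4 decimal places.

0.9918

We want 1p57 = l_58/l_57.
The conditional survival probability is l_58/l_57 = 111,993/112,923 = 0.991764.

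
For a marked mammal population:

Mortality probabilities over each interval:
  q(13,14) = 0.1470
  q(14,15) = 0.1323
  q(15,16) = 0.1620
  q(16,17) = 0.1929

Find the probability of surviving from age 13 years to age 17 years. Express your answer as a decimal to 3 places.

Survival from 13 to 17 is the product of surviving each interval: (1 − 0.1470) × (1 − 0.1323) × (1 − 0.1620) × (1 − 0.1929).
= 0.8530 × 0.8677 × 0.8380 × 0.8071 = 0.500599.

0.501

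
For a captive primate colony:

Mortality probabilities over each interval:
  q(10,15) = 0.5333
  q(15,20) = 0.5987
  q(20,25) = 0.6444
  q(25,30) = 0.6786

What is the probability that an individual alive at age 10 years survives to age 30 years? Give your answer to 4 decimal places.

0.0214

P(survive 10→30) = (1 − 0.5333) × (1 − 0.5987) × (1 − 0.6444) × (1 − 0.6786).
= 0.4667 × 0.4013 × 0.3556 × 0.3214 = 0.021405.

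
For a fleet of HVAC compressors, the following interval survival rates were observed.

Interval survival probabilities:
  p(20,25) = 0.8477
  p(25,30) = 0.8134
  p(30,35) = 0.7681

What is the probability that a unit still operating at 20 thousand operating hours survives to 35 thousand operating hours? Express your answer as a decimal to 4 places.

0.5296

P(survive 20→35) = 0.8477 × 0.8134 × 0.7681.
= 0.529620.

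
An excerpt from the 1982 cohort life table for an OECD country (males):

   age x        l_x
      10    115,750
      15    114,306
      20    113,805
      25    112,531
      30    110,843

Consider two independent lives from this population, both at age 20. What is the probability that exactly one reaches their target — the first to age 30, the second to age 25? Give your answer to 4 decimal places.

p₁ = l_30/l_20 = 110,843/113,805 = 0.973973; p₂ = l_25/l_20 = 112,531/113,805 = 0.988805.
P(exactly one) = p₁(1−p₂) + (1−p₁)p₂ = 0.010904 + 0.025736 = 0.036639.

0.0366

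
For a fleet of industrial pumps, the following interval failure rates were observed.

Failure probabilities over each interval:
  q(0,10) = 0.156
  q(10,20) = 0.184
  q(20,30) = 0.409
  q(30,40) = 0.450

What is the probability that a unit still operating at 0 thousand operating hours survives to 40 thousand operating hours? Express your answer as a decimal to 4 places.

Survival from 0 to 40 is the product of surviving each interval: (1 − 0.156) × (1 − 0.184) × (1 − 0.409) × (1 − 0.450).
= 0.844 × 0.816 × 0.591 × 0.550 = 0.223863.

0.2239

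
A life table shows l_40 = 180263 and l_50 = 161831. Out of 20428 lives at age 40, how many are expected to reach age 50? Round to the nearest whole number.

The relevant probability is 161831/180263 = 0.897749.
Expected number = 20428 × 0.897749 = 18339.

18339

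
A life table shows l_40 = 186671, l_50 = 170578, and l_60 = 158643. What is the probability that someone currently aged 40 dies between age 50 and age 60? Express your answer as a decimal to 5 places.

We want 10|10q40 = (l_50 − l_60)/l_40.
This is the probability of reaching 50 but not 60, conditional on being alive at 40: (l_50 − l_60) / l_40.
= (170578 − 158643) / 186671 = 11935 / 186671 = 0.063936.

0.06394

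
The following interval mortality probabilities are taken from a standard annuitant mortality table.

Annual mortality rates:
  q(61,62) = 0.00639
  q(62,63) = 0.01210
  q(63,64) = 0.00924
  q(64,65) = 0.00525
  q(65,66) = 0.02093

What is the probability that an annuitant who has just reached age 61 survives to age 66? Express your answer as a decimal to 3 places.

0.947

P(survive 61→66) = (1 − 0.00639) × (1 − 0.01210) × (1 − 0.00924) × (1 − 0.00525) × (1 − 0.02093).
= 0.99361 × 0.98790 × 0.99076 × 0.99475 × 0.97907 = 0.947164.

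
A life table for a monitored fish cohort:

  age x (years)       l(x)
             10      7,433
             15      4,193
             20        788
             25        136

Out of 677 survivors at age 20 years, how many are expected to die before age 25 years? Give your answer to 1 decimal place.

The relevant probability is 1 − 136/788 = 0.827411.
Expected number = 677 × 0.827411 = 560.2.

560.2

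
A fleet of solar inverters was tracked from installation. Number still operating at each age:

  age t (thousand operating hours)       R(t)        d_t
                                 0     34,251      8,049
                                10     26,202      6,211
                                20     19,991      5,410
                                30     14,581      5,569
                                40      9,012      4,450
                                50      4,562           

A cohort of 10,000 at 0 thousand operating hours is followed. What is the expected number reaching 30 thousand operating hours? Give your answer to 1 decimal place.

4257.1

The relevant probability is 14,581/34,251 = 0.425710.
Expected number = 10,000 × 0.425710 = 4257.1.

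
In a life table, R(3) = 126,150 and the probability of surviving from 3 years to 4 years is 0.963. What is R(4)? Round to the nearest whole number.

R(4) = R(3) × p = 126,150 × 0.963 = 121482.

121482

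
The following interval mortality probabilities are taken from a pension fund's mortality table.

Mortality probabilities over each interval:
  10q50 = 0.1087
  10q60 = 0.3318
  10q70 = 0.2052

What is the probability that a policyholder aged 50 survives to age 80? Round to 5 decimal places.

Chaining the interval survival probabilities: (1 − 0.1087) × (1 − 0.3318) × (1 − 0.2052).
= 0.8913 × 0.6682 × 0.7948 = 0.473356.

0.47336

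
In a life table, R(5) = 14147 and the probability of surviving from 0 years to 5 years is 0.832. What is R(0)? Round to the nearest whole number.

R(0) = R(5) / p = 14147 / 0.832 = 17004.

17004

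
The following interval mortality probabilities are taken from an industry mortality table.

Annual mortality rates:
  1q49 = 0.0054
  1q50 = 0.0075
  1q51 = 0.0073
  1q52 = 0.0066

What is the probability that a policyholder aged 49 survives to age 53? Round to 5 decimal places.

0.97347

The overall survival probability is (1 − 0.0054) × (1 − 0.0075) × (1 − 0.0073) × (1 − 0.0066).
= 0.9946 × 0.9925 × 0.9927 × 0.9934 = 0.973467.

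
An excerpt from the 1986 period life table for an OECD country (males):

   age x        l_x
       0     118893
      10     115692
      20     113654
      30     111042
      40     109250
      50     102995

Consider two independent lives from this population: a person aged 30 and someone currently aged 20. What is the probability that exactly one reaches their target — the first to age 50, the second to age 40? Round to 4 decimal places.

0.1056

p₁ = l_50/l_30 = 102995/111042 = 0.927532; p₂ = l_40/l_20 = 109250/113654 = 0.961251.
P(exactly one) = p₁(1−p₂) + (1−p₁)p₂ = 0.035941 + 0.069660 = 0.105601.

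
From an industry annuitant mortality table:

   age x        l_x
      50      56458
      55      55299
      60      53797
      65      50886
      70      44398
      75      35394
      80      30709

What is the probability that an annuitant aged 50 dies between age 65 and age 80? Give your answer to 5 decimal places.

This is the probability of reaching 65 but not 80, conditional on being alive at 50: (l_65 − l_80) / l_50.
= (50886 − 30709) / 56458 = 20177 / 56458 = 0.357381.

0.35738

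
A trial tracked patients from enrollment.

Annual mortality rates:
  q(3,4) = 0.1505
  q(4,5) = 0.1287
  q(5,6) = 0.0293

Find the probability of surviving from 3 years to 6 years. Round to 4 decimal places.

0.7185

Chaining the interval survival probabilities: (1 − 0.1505) × (1 − 0.1287) × (1 − 0.0293).
= 0.8495 × 0.8713 × 0.9707 = 0.718482.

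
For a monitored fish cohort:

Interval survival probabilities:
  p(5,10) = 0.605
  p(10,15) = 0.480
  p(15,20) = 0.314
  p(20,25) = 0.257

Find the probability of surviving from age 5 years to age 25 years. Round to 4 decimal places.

0.0234

Survival from 5 to 25 is the product of surviving each interval: 0.605 × 0.480 × 0.314 × 0.257.
= 0.023435.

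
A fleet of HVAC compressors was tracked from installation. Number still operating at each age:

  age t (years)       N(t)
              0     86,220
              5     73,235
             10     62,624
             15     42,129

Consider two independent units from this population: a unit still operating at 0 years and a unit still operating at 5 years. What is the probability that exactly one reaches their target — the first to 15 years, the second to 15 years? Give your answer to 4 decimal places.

p₁ = N(15)/N(0) = 42,129/86,220 = 0.488622; p₂ = N(15)/N(5) = 42,129/73,235 = 0.575258.
P(exactly one) = p₁(1−p₂) + (1−p₁)p₂ = 0.207538 + 0.294174 = 0.501713.

0.5017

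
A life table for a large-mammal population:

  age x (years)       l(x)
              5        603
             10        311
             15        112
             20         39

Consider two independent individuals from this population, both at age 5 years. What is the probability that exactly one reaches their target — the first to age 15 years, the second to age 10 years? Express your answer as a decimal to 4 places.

0.5099

p₁ = l(15)/l(5) = 112/603 = 0.185738; p₂ = l(10)/l(5) = 311/603 = 0.515755.
P(exactly one) = p₁(1−p₂) + (1−p₁)p₂ = 0.089943 + 0.419960 = 0.509902.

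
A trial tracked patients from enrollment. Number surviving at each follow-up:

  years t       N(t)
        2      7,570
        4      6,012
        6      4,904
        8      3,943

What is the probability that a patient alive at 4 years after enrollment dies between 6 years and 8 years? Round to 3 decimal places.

This is the probability of reaching 6 but not 8, conditional on being alive at 4: (N(6) − N(8)) / N(4).
= (4,904 − 3,943) / 6,012 = 961 / 6,012 = 0.159847.

0.160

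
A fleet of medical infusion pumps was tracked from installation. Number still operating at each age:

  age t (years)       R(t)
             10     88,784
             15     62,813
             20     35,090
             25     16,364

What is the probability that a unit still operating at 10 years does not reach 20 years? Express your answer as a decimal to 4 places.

0.6048

P(fail before 20 | operational at 10) = 1 − R(20)/R(10) = 1 − 35,090/88,784 = (53,694)/88,784 = 0.604771.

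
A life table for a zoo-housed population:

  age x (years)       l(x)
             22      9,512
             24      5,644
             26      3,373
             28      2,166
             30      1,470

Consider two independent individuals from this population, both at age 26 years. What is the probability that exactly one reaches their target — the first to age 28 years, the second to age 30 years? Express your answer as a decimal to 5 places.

0.51825

p₁ = l(28)/l(26) = 2,166/3,373 = 0.642158; p₂ = l(30)/l(26) = 1,470/3,373 = 0.435814.
P(exactly one) = p₁(1−p₂) + (1−p₁)p₂ = 0.362297 + 0.155953 = 0.518249.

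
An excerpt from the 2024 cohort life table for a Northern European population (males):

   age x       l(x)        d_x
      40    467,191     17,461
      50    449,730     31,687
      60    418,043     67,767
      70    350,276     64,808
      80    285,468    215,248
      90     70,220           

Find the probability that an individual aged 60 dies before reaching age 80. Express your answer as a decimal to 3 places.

0.317

P(die before 80 | alive at 60) = 1 − l(80)/l(60) = 1 − 285,468/418,043 = (132,575)/418,043 = 0.317132.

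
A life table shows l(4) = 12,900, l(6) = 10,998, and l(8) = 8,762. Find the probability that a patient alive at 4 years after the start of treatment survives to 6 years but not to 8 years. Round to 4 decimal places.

0.1733

This is the probability of reaching 6 but not 8, conditional on being alive at 4: (l(6) − l(8)) / l(4).
= (10,998 − 8,762) / 12,900 = 2,236 / 12,900 = 0.173333.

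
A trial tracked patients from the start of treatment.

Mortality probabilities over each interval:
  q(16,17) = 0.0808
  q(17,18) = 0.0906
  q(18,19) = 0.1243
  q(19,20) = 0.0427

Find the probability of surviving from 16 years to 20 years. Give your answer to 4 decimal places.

Survival from 16 to 20 is the product of surviving each interval: (1 − 0.0808) × (1 − 0.0906) × (1 − 0.1243) × (1 − 0.0427).
= 0.9192 × 0.9094 × 0.8757 × 0.9573 = 0.700758.

0.7008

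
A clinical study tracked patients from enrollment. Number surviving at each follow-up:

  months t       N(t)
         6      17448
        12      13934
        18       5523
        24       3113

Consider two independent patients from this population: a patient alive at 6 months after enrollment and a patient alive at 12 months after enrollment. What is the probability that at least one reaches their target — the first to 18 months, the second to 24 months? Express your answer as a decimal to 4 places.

p₁ = N(18)/N(6) = 5523/17448 = 0.316541; p₂ = N(24)/N(12) = 3113/13934 = 0.223410.
P(at least one) = 1 − (1−p₁)(1−p₂) = 1 − 0.683459 × 0.776590 = 0.469233.

0.4692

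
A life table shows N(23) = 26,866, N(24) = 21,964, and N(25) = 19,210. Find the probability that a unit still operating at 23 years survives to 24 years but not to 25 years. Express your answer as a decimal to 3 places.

This is the probability of reaching 24 but not 25, conditional on being operational at 23: (N(24) − N(25)) / N(23).
= (21,964 − 19,210) / 26,866 = 2,754 / 26,866 = 0.102509.

0.103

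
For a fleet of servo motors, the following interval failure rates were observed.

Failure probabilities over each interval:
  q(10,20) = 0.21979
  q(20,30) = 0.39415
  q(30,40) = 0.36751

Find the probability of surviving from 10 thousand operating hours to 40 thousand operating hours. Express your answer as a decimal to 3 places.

The overall survival probability is (1 − 0.21979) × (1 − 0.39415) × (1 − 0.36751).
= 0.78021 × 0.60585 × 0.63249 = 0.298972.

0.299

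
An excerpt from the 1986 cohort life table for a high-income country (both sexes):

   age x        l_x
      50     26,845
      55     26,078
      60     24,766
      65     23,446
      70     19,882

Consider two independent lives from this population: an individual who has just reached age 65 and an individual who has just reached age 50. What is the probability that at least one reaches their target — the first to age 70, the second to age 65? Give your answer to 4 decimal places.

p₁ = l_70/l_65 = 19,882/23,446 = 0.847991; p₂ = l_65/l_50 = 23,446/26,845 = 0.873384.
P(at least one) = 1 − (1−p₁)(1−p₂) = 1 − 0.152009 × 0.126616 = 0.980753.

0.9808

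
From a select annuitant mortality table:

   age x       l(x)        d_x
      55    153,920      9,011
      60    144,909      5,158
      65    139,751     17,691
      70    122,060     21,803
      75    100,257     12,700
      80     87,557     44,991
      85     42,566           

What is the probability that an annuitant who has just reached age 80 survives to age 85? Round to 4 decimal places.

The conditional survival probability is l(85)/l(80) = 42,566/87,557 = 0.486152.

0.4862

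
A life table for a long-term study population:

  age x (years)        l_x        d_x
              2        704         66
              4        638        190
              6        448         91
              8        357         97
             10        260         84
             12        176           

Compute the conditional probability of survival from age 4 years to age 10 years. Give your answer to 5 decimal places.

0.40752

The conditional survival probability is l_10/l_4 = 260/638 = 0.407524.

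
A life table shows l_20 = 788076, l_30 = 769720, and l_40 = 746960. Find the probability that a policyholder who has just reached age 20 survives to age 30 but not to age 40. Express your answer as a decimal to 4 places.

We want 10|10q20 = (l_30 − l_40)/l_20.
This is the probability of reaching 30 but not 40, conditional on being alive at 20: (l_30 − l_40) / l_20.
= (769720 − 746960) / 788076 = 22760 / 788076 = 0.028880.

0.0289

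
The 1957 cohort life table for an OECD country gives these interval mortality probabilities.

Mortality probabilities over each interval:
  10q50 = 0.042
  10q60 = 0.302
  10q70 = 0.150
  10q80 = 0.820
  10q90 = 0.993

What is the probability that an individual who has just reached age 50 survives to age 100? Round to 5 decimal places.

0.00072

The overall survival probability is (1 − 0.042) × (1 − 0.302) × (1 − 0.150) × (1 − 0.820) × (1 − 0.993).
= 0.958 × 0.698 × 0.850 × 0.180 × 0.007 = 0.000716.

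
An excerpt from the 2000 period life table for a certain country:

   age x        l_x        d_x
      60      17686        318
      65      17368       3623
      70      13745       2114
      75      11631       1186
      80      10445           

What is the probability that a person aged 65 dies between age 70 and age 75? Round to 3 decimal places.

0.122

We want 5|5q65 = (l_70 − l_75)/l_65.
This is the probability of reaching 70 but not 75, conditional on being alive at 65: (l_70 − l_75) / l_65.
= (13745 − 11631) / 17368 = 2114 / 17368 = 0.121718.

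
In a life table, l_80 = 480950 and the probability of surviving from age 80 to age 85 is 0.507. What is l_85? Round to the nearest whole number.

243842

l_85 = l_80 × p = 480950 × 0.507 = 243842.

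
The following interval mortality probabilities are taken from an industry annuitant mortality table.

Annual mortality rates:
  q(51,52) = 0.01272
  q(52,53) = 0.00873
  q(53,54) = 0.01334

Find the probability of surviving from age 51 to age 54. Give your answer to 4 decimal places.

P(survive 51→54) = (1 − 0.01272) × (1 − 0.00873) × (1 − 0.01334).
= 0.98728 × 0.99127 × 0.98666 = 0.965606.

0.9656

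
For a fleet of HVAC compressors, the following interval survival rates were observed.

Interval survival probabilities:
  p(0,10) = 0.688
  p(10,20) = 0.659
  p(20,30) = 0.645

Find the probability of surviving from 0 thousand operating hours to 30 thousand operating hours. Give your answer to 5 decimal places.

0.29244

Chaining the interval survival probabilities: 0.688 × 0.659 × 0.645.
= 0.292438.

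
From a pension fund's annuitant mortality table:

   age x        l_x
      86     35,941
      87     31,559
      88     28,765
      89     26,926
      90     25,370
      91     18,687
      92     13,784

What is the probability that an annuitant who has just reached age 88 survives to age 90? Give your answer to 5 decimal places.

0.88197

We want 2p88 = l_90/l_88.
The conditional survival probability is l_90/l_88 = 25,370/28,765 = 0.881975.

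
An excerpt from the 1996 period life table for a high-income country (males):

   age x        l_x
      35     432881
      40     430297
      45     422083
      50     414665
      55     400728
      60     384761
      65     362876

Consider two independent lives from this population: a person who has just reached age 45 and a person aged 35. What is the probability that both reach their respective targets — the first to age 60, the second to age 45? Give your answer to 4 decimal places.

0.8888

p₁ = l_60/l_45 = 384761/422083 = 0.911577; p₂ = l_45/l_35 = 422083/432881 = 0.975056.
P(both) = p₁ × p₂ = 0.911577 × 0.975056 = 0.888839.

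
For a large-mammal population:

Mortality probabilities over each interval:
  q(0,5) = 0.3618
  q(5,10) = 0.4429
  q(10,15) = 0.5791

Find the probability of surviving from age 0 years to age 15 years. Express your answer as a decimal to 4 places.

0.1496

Survival from 0 to 15 is the product of surviving each interval: (1 − 0.3618) × (1 − 0.4429) × (1 − 0.5791).
= 0.6382 × 0.5571 × 0.4209 = 0.149647.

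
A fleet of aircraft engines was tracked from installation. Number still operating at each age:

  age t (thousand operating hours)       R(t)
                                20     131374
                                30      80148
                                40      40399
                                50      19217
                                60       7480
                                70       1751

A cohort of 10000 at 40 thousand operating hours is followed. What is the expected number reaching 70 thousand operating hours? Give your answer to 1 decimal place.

The relevant probability is 1751/40399 = 0.043343.
Expected number = 10000 × 0.043343 = 433.4.

433.4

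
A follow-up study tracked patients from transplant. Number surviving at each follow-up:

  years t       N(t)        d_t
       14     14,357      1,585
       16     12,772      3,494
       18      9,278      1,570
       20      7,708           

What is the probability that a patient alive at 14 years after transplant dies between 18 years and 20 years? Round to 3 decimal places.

This is the probability of reaching 18 but not 20, conditional on being alive at 14: (N(18) − N(20)) / N(14).
= (9,278 − 7,708) / 14,357 = 1,570 / 14,357 = 0.109354.

0.109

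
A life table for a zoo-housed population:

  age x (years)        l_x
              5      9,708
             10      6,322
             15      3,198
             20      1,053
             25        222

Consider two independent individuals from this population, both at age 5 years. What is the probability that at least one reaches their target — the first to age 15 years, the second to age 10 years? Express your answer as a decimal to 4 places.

p₁ = l_15/l_5 = 3,198/9,708 = 0.329419; p₂ = l_10/l_5 = 6,322/9,708 = 0.651215.
P(at least one) = 1 − (1−p₁)(1−p₂) = 1 − 0.670581 × 0.348785 = 0.766111.

0.7661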